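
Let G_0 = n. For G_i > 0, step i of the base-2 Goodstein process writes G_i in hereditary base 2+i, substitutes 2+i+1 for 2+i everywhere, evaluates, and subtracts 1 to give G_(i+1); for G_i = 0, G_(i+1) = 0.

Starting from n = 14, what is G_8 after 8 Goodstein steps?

100000555551

G_0=14  [base 2] 2^(2 + 1) + 2^2 + 2  →[2↦3]→  3^(3 + 1) + 3^3 + 3 = 111  −1 ⇒ G_1=110
G_1=110  [base 3] 3^(3 + 1) + 3^3 + 2  →[3↦4]→  4^(4 + 1) + 4^4 + 2 = 1282  −1 ⇒ G_2=1281
G_2=1281  [base 4] 4^(4 + 1) + 4^4 + 1  →[4↦5]→  5^(5 + 1) + 5^5 + 1 = 18751  −1 ⇒ G_3=18750
G_3=18750  [base 5] 5^(5 + 1) + 5^5  →[5↦6]→  6^(6 + 1) + 6^6 = 326592  −1 ⇒ G_4=326591
G_4=326591  [base 6] 6^(6 + 1) + 5·6^5 + 5·6^4 + 5·6^3 + 5·6^2 + 5·6 + 5  →[6↦7]→  7^(7 + 1) + 5·7^5 + 5·7^4 + 5·7^3 + 5·7^2 + 5·7 + 5 = 5862841  −1 ⇒ G_5=5862840
G_5=5862840  [base 7] 7^(7 + 1) + 5·7^5 + 5·7^4 + 5·7^3 + 5·7^2 + 5·7 + 4  →[7↦8]→  8^(8 + 1) + 5·8^5 + 5·8^4 + 5·8^3 + 5·8^2 + 5·8 + 4 = 134404972  −1 ⇒ G_6=134404971
G_6=134404971  [base 8] 8^(8 + 1) + 5·8^5 + 5·8^4 + 5·8^3 + 5·8^2 + 5·8 + 3  →[8↦9]→  9^(9 + 1) + 5·9^5 + 5·9^4 + 5·9^3 + 5·9^2 + 5·9 + 3 = 3487116549  −1 ⇒ G_7=3487116548
G_7=3487116548  [base 9] 9^(9 + 1) + 5·9^5 + 5·9^4 + 5·9^3 + 5·9^2 + 5·9 + 2  →[9↦10]→  10^(10 + 1) + 5·10^5 + 5·10^4 + 5·10^3 + 5·10^2 + 5·10 + 2 = 100000555552  −1 ⇒ G_8=100000555551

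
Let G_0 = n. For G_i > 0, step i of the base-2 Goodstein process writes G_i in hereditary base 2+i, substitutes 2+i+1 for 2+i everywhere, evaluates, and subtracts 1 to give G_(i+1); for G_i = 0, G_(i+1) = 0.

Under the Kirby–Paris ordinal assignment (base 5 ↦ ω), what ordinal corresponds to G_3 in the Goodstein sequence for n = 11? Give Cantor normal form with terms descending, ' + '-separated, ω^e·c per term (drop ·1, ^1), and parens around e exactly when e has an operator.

G_0 = 11. HB_2(11) = 2^(2 + 1) + 2 + 1. Bump = 85. G_1 = 84.
G_1 = 84. HB_3(84) = 3^(3 + 1) + 3. Bump = 1028. G_2 = 1027.
G_2 = 1027. HB_4(1027) = 4^(4 + 1) + 3. Bump = 15628. G_3 = 15627.
G_3 = 15627. HB_5(15627) = 5^(5 + 1) + 2. Bump = 279938. G_4 = 279937.

ω^(ω + 1) + 2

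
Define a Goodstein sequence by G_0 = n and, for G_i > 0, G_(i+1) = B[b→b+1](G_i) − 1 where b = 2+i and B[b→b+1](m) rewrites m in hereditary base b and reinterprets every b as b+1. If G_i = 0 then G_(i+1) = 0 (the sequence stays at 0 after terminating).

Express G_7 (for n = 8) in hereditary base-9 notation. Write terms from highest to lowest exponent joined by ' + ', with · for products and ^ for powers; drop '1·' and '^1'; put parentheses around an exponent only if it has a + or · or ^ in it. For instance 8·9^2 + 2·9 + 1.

step 0: 8 = 2^(2 + 1); sub 3 for 2: 3^(3 + 1); = 81; G_1 = 81−1 = 80
step 1: 80 = 2·3^3 + 2·3^2 + 2·3 + 2; sub 4 for 3: 2·4^4 + 2·4^2 + 2·4 + 2; = 554; G_2 = 554−1 = 553
step 2: 553 = 2·4^4 + 2·4^2 + 2·4 + 1; sub 5 for 4: 2·5^5 + 2·5^2 + 2·5 + 1; = 6311; G_3 = 6311−1 = 6310
step 3: 6310 = 2·5^5 + 2·5^2 + 2·5; sub 6 for 5: 2·6^6 + 2·6^2 + 2·6; = 93396; G_4 = 93396−1 = 93395
step 4: 93395 = 2·6^6 + 2·6^2 + 6 + 5; sub 7 for 6: 2·7^7 + 2·7^2 + 7 + 5; = 1647196; G_5 = 1647196−1 = 1647195
step 5: 1647195 = 2·7^7 + 2·7^2 + 7 + 4; sub 8 for 7: 2·8^8 + 2·8^2 + 8 + 4; = 33554572; G_6 = 33554572−1 = 33554571
step 6: 33554571 = 2·8^8 + 2·8^2 + 8 + 3; sub 9 for 8: 2·9^9 + 2·9^2 + 9 + 3; = 774841152; G_7 = 774841152−1 = 774841151

2·9^9 + 2·9^2 + 9 + 2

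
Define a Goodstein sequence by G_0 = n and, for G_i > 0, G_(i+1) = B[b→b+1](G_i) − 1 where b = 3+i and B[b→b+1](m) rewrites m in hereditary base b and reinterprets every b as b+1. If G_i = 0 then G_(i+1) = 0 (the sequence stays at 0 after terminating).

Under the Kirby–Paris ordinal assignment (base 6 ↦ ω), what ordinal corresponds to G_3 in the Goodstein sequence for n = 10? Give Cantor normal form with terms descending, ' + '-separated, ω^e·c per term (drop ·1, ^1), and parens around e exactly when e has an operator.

G_0=10  [base 3] 3^2 + 1  →[3↦4]→  4^2 + 1 = 17  −1 ⇒ G_1=16
G_1=16  [base 4] 4^2  →[4↦5]→  5^2 = 25  −1 ⇒ G_2=24
G_2=24  [base 5] 4·5 + 4  →[5↦6]→  4·6 + 4 = 28  −1 ⇒ G_3=27
G_3=27  [base 6] 4·6 + 3  →[6↦7]→  4·7 + 3 = 31  −1 ⇒ G_4=30

ω·4 + 3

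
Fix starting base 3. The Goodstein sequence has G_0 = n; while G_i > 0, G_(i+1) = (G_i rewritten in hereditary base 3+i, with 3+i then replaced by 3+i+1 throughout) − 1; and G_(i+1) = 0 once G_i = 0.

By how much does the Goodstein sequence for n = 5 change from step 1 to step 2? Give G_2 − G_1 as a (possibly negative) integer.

0

[0] 5 ≡ 3 + 2 (base 3). Lift 4: 6. −1: 5.
[1] 5 ≡ 4 + 1 (base 4). Lift 5: 6. −1: 5.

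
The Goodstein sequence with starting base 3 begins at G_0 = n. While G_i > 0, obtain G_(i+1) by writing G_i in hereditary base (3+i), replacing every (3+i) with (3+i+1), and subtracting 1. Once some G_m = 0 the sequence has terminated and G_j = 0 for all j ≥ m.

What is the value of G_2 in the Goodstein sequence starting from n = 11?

G_0=11  [base 3] 3^2 + 2  →[3↦4]→  4^2 + 2 = 18  −1 ⇒ G_1=17
G_1=17  [base 4] 4^2 + 1  →[4↦5]→  5^2 + 1 = 26  −1 ⇒ G_2=25

25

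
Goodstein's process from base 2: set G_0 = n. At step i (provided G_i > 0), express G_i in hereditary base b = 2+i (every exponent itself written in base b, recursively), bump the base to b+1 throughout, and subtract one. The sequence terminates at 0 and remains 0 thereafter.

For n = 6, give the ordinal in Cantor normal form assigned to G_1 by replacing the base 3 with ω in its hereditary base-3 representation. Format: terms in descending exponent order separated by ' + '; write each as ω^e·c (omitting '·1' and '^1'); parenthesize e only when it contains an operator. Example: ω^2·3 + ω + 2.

ω^ω + 2

i=0: 6 = 2^2 + 2 (b=2); 2→3: 3^3 + 3 = 30; 30−1 = 29
i=1: 29 = 3^3 + 2 (b=3); 3→4: 4^4 + 2 = 258; 258−1 = 257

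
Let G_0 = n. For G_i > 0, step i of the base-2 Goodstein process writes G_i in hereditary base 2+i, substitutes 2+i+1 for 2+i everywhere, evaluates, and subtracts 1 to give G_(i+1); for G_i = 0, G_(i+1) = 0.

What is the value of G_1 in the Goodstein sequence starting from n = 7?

30

(0) 7|_2 = 2^2 + 2 + 1 ↦ 3^3 + 3 + 1|_3 = 31 ⇒ 30
(1) 30|_3 = 3^3 + 3 ↦ 4^4 + 4|_4 = 260 ⇒ 259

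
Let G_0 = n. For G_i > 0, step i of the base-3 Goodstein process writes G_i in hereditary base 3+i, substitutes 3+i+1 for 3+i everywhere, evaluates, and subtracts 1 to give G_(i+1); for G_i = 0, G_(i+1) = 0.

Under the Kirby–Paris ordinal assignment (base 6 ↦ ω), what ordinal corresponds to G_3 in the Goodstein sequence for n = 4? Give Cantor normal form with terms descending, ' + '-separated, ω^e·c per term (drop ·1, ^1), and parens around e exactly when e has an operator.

G_0 = 4. HB_3(4) = 3 + 1. Bump = 5. G_1 = 4.
G_1 = 4. HB_4(4) = 4. Bump = 5. G_2 = 4.
G_2 = 4. HB_5(4) = 4. Bump = 4. G_3 = 3.
G_3 = 3. HB_6(3) = 3. Bump = 3. G_4 = 2.

3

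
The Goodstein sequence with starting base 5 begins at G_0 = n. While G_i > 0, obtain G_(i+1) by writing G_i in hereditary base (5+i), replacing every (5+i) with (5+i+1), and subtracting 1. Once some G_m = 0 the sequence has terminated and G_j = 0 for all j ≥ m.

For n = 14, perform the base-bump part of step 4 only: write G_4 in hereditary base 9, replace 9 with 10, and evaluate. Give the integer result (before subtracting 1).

step 0: 14 = 2·5 + 4; sub 6 for 5: 2·6 + 4; = 16; G_1 = 16−1 = 15
step 1: 15 = 2·6 + 3; sub 7 for 6: 2·7 + 3; = 17; G_2 = 17−1 = 16
step 2: 16 = 2·7 + 2; sub 8 for 7: 2·8 + 2; = 18; G_3 = 18−1 = 17
step 3: 17 = 2·8 + 1; sub 9 for 8: 2·9 + 1; = 19; G_4 = 19−1 = 18
step 4: 18 = 2·9; sub 10 for 9: 2·10; = 20; G_5 = 20−1 = 19

20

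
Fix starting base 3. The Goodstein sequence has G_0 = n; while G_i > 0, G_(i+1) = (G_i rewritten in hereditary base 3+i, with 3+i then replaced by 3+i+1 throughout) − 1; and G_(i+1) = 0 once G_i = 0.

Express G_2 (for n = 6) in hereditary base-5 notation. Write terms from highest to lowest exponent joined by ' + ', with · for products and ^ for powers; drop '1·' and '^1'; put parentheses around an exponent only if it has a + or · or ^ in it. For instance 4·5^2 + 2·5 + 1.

step 0: 6 = 2·3; sub 4 for 3: 2·4; = 8; G_1 = 8−1 = 7
step 1: 7 = 4 + 3; sub 5 for 4: 5 + 3; = 8; G_2 = 8−1 = 7
step 2: 7 = 5 + 2; sub 6 for 5: 6 + 2; = 8; G_3 = 8−1 = 7

5 + 2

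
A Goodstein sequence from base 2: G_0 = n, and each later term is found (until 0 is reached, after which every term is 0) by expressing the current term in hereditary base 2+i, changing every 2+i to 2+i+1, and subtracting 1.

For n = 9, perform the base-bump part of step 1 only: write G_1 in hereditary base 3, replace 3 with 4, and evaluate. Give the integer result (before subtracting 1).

G_0=9  [base 2] 2^(2 + 1) + 1  →[2↦3]→  3^(3 + 1) + 1 = 82  −1 ⇒ G_1=81
G_1=81  [base 3] 3^(3 + 1)  →[3↦4]→  4^(4 + 1) = 1024  −1 ⇒ G_2=1023

1024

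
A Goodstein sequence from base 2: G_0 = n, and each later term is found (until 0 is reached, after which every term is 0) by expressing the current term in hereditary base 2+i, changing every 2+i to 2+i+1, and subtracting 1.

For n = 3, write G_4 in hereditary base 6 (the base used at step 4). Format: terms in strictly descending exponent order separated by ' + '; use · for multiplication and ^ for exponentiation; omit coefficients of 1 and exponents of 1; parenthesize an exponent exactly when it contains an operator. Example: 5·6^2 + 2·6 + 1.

1

step 0: 3 = 2 + 1; sub 3 for 2: 3 + 1; = 4; G_1 = 4−1 = 3
step 1: 3 = 3; sub 4 for 3: 4; = 4; G_2 = 4−1 = 3
step 2: 3 = 3; sub 5 for 4: 3; = 3; G_3 = 3−1 = 2
step 3: 2 = 2; sub 6 for 5: 2; = 2; G_4 = 2−1 = 1
step 4: 1 = 1; sub 7 for 6: 1; = 1; G_5 = 1−1 = 0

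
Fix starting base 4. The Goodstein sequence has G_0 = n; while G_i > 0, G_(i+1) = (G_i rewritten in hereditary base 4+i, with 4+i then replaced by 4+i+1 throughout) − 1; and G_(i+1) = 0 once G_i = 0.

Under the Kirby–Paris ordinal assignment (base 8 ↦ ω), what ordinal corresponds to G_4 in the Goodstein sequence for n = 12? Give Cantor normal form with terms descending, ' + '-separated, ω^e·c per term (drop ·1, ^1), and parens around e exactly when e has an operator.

G_0=12  [base 4] 3·4  →[4↦5]→  3·5 = 15  −1 ⇒ G_1=14
G_1=14  [base 5] 2·5 + 4  →[5↦6]→  2·6 + 4 = 16  −1 ⇒ G_2=15
G_2=15  [base 6] 2·6 + 3  →[6↦7]→  2·7 + 3 = 17  −1 ⇒ G_3=16
G_3=16  [base 7] 2·7 + 2  →[7↦8]→  2·8 + 2 = 18  −1 ⇒ G_4=17

ω·2 + 1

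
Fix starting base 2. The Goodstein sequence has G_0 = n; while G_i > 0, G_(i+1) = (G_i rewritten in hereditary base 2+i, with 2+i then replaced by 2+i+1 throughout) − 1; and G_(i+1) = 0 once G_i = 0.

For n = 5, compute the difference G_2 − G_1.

228

[0] 5 ≡ 2^2 + 1 (base 2). Lift 3: 28. −1: 27.
[1] 27 ≡ 3^3 (base 3). Lift 4: 256. −1: 255.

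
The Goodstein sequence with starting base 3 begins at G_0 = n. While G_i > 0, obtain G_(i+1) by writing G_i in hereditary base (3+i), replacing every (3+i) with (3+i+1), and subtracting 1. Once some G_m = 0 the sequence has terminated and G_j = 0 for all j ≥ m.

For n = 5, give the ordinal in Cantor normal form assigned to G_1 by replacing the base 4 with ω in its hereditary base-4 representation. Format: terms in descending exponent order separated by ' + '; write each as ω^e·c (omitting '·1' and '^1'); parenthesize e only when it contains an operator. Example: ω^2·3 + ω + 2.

[0] 5 ≡ 3 + 2 (base 3). Lift 4: 6. −1: 5.
[1] 5 ≡ 4 + 1 (base 4). Lift 5: 6. −1: 5.

ω + 1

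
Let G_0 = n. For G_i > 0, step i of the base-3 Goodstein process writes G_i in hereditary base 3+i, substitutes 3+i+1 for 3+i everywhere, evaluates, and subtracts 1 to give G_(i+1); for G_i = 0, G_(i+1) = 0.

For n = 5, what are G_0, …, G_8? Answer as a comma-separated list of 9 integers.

(0) 5|_3 = 3 + 2 ↦ 4 + 2|_4 = 6 ⇒ 5
(1) 5|_4 = 4 + 1 ↦ 5 + 1|_5 = 6 ⇒ 5
(2) 5|_5 = 5 ↦ 6|_6 = 6 ⇒ 5
(3) 5|_6 = 5 ↦ 5|_7 = 5 ⇒ 4
(4) 4|_7 = 4 ↦ 4|_8 = 4 ⇒ 3
(5) 3|_8 = 3 ↦ 3|_9 = 3 ⇒ 2
(6) 2|_9 = 2 ↦ 2|_10 = 2 ⇒ 1
(7) 1|_10 = 1 ↦ 1|_11 = 1 ⇒ 0

5, 5, 5, 5, 4, 3, 2, 1, 0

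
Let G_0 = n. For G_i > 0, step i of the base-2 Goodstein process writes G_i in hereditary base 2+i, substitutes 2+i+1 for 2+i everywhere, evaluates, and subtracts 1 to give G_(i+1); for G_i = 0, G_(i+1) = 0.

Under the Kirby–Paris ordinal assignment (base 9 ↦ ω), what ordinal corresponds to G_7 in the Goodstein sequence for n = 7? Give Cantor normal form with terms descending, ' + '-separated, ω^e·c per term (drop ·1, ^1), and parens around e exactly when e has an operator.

(0) 7|_2 = 2^2 + 2 + 1 ↦ 3^3 + 3 + 1|_3 = 31 ⇒ 30
(1) 30|_3 = 3^3 + 3 ↦ 4^4 + 4|_4 = 260 ⇒ 259
(2) 259|_4 = 4^4 + 3 ↦ 5^5 + 3|_5 = 3128 ⇒ 3127
(3) 3127|_5 = 5^5 + 2 ↦ 6^6 + 2|_6 = 46658 ⇒ 46657
(4) 46657|_6 = 6^6 + 1 ↦ 7^7 + 1|_7 = 823544 ⇒ 823543
(5) 823543|_7 = 7^7 ↦ 8^8|_8 = 16777216 ⇒ 16777215
(6) 16777215|_8 = 7·8^7 + 7·8^6 + 7·8^5 + 7·8^4 + 7·8^3 + 7·8^2 + 7·8 + 7 ↦ 7·9^7 + 7·9^6 + 7·9^5 + 7·9^4 + 7·9^3 + 7·9^2 + 7·9 + 7|_9 = 37665880 ⇒ 37665879

ω^7·7 + ω^6·7 + ω^5·7 + ω^4·7 + ω^3·7 + ω^2·7 + ω·7 + 6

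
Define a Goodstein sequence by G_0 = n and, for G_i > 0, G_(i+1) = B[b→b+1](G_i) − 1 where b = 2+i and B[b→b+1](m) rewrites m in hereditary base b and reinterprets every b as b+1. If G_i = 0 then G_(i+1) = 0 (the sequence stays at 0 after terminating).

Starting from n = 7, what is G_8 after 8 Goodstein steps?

i=0: 7 = 2^2 + 2 + 1 (b=2); 2→3: 3^3 + 3 + 1 = 31; 31−1 = 30
i=1: 30 = 3^3 + 3 (b=3); 3→4: 4^4 + 4 = 260; 260−1 = 259
i=2: 259 = 4^4 + 3 (b=4); 4→5: 5^5 + 3 = 3128; 3128−1 = 3127
i=3: 3127 = 5^5 + 2 (b=5); 5→6: 6^6 + 2 = 46658; 46658−1 = 46657
i=4: 46657 = 6^6 + 1 (b=6); 6→7: 7^7 + 1 = 823544; 823544−1 = 823543
i=5: 823543 = 7^7 (b=7); 7→8: 8^8 = 16777216; 16777216−1 = 16777215
i=6: 16777215 = 7·8^7 + 7·8^6 + 7·8^5 + 7·8^4 + 7·8^3 + 7·8^2 + 7·8 + 7 (b=8); 8→9: 7·9^7 + 7·9^6 + 7·9^5 + 7·9^4 + 7·9^3 + 7·9^2 + 7·9 + 7 = 37665880; 37665880−1 = 37665879
i=7: 37665879 = 7·9^7 + 7·9^6 + 7·9^5 + 7·9^4 + 7·9^3 + 7·9^2 + 7·9 + 6 (b=9); 9→10: 7·10^7 + 7·10^6 + 7·10^5 + 7·10^4 + 7·10^3 + 7·10^2 + 7·10 + 6 = 77777776; 77777776−1 = 77777775

77777775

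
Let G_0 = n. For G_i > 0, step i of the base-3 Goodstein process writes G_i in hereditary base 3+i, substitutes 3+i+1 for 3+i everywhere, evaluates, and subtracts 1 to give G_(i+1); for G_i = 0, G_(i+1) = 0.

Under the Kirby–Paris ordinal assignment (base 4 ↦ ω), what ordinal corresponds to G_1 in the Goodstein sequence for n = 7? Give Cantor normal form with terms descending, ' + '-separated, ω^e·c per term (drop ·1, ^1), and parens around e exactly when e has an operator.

ω·2

G_0 = 7. HB_3(7) = 2·3 + 1. Bump = 9. G_1 = 8.
G_1 = 8. HB_4(8) = 2·4. Bump = 10. G_2 = 9.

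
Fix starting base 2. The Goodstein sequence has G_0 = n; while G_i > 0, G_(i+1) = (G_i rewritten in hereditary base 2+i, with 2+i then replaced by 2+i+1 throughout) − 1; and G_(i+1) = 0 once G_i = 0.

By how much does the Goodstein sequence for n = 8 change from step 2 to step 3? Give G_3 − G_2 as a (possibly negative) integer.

5757

8 —HB2→ 2^(2 + 1) —bump→ 3^(3 + 1) = 81 —(−1)→ 80
80 —HB3→ 2·3^3 + 2·3^2 + 2·3 + 2 —bump→ 2·4^4 + 2·4^2 + 2·4 + 2 = 554 —(−1)→ 553
553 —HB4→ 2·4^4 + 2·4^2 + 2·4 + 1 —bump→ 2·5^5 + 2·5^2 + 2·5 + 1 = 6311 —(−1)→ 6310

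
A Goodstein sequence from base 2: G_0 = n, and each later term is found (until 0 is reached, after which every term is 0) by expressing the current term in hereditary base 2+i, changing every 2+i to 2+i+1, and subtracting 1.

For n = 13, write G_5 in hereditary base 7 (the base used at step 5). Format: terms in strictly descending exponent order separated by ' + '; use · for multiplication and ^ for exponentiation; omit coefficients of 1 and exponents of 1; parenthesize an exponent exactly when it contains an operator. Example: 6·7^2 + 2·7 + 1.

7^(7 + 1) + 3·7^3 + 3·7^2 + 3·7

13 —HB2→ 2^(2 + 1) + 2^2 + 1 —bump→ 3^(3 + 1) + 3^3 + 1 = 109 —(−1)→ 108
108 —HB3→ 3^(3 + 1) + 3^3 —bump→ 4^(4 + 1) + 4^4 = 1280 —(−1)→ 1279
1279 —HB4→ 4^(4 + 1) + 3·4^3 + 3·4^2 + 3·4 + 3 —bump→ 5^(5 + 1) + 3·5^3 + 3·5^2 + 3·5 + 3 = 16093 —(−1)→ 16092
16092 —HB5→ 5^(5 + 1) + 3·5^3 + 3·5^2 + 3·5 + 2 —bump→ 6^(6 + 1) + 3·6^3 + 3·6^2 + 3·6 + 2 = 280712 —(−1)→ 280711
280711 —HB6→ 6^(6 + 1) + 3·6^3 + 3·6^2 + 3·6 + 1 —bump→ 7^(7 + 1) + 3·7^3 + 3·7^2 + 3·7 + 1 = 5765999 —(−1)→ 5765998
5765998 —HB7→ 7^(7 + 1) + 3·7^3 + 3·7^2 + 3·7 —bump→ 8^(8 + 1) + 3·8^3 + 3·8^2 + 3·8 = 134219480 —(−1)→ 134219479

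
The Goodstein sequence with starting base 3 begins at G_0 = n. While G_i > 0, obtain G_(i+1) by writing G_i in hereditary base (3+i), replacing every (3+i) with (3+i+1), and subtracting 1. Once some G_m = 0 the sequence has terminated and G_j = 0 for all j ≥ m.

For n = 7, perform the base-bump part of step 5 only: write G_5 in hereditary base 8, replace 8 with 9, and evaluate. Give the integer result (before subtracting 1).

G_0=7  [base 3] 2·3 + 1  →[3↦4]→  2·4 + 1 = 9  −1 ⇒ G_1=8
G_1=8  [base 4] 2·4  →[4↦5]→  2·5 = 10  −1 ⇒ G_2=9
G_2=9  [base 5] 5 + 4  →[5↦6]→  6 + 4 = 10  −1 ⇒ G_3=9
G_3=9  [base 6] 6 + 3  →[6↦7]→  7 + 3 = 10  −1 ⇒ G_4=9
G_4=9  [base 7] 7 + 2  →[7↦8]→  8 + 2 = 10  −1 ⇒ G_5=9
G_5=9  [base 8] 8 + 1  →[8↦9]→  9 + 1 = 10  −1 ⇒ G_6=9

10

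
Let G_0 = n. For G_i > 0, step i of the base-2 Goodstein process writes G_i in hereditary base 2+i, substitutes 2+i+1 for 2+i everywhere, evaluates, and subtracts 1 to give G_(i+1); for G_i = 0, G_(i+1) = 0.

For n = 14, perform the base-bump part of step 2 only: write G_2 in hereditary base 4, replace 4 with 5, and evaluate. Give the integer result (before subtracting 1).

18751

i=0: 14 = 2^(2 + 1) + 2^2 + 2 (b=2); 2→3: 3^(3 + 1) + 3^3 + 3 = 111; 111−1 = 110
i=1: 110 = 3^(3 + 1) + 3^3 + 2 (b=3); 3→4: 4^(4 + 1) + 4^4 + 2 = 1282; 1282−1 = 1281
i=2: 1281 = 4^(4 + 1) + 4^4 + 1 (b=4); 4→5: 5^(5 + 1) + 5^5 + 1 = 18751; 18751−1 = 18750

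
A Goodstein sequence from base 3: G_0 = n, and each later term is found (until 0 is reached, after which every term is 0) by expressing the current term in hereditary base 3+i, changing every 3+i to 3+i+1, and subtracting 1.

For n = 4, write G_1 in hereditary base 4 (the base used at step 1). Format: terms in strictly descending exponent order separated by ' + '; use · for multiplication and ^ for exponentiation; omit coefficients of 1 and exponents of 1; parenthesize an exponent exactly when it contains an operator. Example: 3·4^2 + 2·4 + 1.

(0) 4|_3 = 3 + 1 ↦ 4 + 1|_4 = 5 ⇒ 4
(1) 4|_4 = 4 ↦ 5|_5 = 5 ⇒ 4

4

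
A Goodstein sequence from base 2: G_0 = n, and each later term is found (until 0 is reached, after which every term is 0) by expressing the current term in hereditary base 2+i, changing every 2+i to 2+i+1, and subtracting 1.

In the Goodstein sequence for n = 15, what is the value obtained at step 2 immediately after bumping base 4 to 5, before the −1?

step 0: 15 = 2^(2 + 1) + 2^2 + 2 + 1; sub 3 for 2: 3^(3 + 1) + 3^3 + 3 + 1; = 112; G_1 = 112−1 = 111
step 1: 111 = 3^(3 + 1) + 3^3 + 3; sub 4 for 3: 4^(4 + 1) + 4^4 + 4; = 1284; G_2 = 1284−1 = 1283

18753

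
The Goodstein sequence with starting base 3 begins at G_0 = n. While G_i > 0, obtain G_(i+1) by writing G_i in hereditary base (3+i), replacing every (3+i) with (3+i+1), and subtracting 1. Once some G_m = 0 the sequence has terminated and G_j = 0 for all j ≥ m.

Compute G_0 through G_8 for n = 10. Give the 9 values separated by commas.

step 0: 10 = 3^2 + 1; sub 4 for 3: 4^2 + 1; = 17; G_1 = 17−1 = 16
step 1: 16 = 4^2; sub 5 for 4: 5^2; = 25; G_2 = 25−1 = 24
step 2: 24 = 4·5 + 4; sub 6 for 5: 4·6 + 4; = 28; G_3 = 28−1 = 27
step 3: 27 = 4·6 + 3; sub 7 for 6: 4·7 + 3; = 31; G_4 = 31−1 = 30
step 4: 30 = 4·7 + 2; sub 8 for 7: 4·8 + 2; = 34; G_5 = 34−1 = 33
step 5: 33 = 4·8 + 1; sub 9 for 8: 4·9 + 1; = 37; G_6 = 37−1 = 36
step 6: 36 = 4·9; sub 10 for 9: 4·10; = 40; G_7 = 40−1 = 39
step 7: 39 = 3·10 + 9; sub 11 for 10: 3·11 + 9; = 42; G_8 = 42−1 = 41

10, 16, 24, 27, 30, 33, 36, 39, 41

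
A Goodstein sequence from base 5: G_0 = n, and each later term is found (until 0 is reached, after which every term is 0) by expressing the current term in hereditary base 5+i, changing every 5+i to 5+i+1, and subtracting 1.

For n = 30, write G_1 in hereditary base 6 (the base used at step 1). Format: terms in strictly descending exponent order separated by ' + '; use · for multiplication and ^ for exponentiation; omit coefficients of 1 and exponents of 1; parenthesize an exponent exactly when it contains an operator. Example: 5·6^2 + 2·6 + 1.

G_0=30  [base 5] 5^2 + 5  →[5↦6]→  6^2 + 6 = 42  −1 ⇒ G_1=41
G_1=41  [base 6] 6^2 + 5  →[6↦7]→  7^2 + 5 = 54  −1 ⇒ G_2=53

6^2 + 5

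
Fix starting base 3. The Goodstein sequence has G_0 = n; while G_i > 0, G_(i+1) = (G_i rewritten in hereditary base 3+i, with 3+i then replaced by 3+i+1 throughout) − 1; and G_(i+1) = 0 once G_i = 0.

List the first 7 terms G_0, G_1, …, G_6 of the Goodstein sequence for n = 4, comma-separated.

4, 4, 4, 3, 2, 1, 0

i=0: 4 = 3 + 1 (b=3); 3→4: 4 + 1 = 5; 5−1 = 4
i=1: 4 = 4 (b=4); 4→5: 5 = 5; 5−1 = 4
i=2: 4 = 4 (b=5); 5→6: 4 = 4; 4−1 = 3
i=3: 3 = 3 (b=6); 6→7: 3 = 3; 3−1 = 2
i=4: 2 = 2 (b=7); 7→8: 2 = 2; 2−1 = 1
i=5: 1 = 1 (b=8); 8→9: 1 = 1; 1−1 = 0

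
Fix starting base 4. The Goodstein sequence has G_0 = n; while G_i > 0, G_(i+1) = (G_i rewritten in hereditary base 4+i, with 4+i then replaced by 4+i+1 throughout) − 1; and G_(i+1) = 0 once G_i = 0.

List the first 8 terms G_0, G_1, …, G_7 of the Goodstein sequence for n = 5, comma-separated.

5, 5, 5, 4, 3, 2, 1, 0

G_0=5  [base 4] 4 + 1  →[4↦5]→  5 + 1 = 6  −1 ⇒ G_1=5
G_1=5  [base 5] 5  →[5↦6]→  6 = 6  −1 ⇒ G_2=5
G_2=5  [base 6] 5  →[6↦7]→  5 = 5  −1 ⇒ G_3=4
G_3=4  [base 7] 4  →[7↦8]→  4 = 4  −1 ⇒ G_4=3
G_4=3  [base 8] 3  →[8↦9]→  3 = 3  −1 ⇒ G_5=2
G_5=2  [base 9] 2  →[9↦10]→  2 = 2  −1 ⇒ G_6=1
G_6=1  [base 10] 1  →[10↦11]→  1 = 1  −1 ⇒ G_7=0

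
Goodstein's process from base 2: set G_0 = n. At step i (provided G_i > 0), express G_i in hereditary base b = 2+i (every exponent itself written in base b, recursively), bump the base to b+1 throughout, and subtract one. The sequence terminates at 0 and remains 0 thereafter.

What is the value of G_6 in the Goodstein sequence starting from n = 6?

187243

G_0=6  [base 2] 2^2 + 2  →[2↦3]→  3^3 + 3 = 30  −1 ⇒ G_1=29
G_1=29  [base 3] 3^3 + 2  →[3↦4]→  4^4 + 2 = 258  −1 ⇒ G_2=257
G_2=257  [base 4] 4^4 + 1  →[4↦5]→  5^5 + 1 = 3126  −1 ⇒ G_3=3125
G_3=3125  [base 5] 5^5  →[5↦6]→  6^6 = 46656  −1 ⇒ G_4=46655
G_4=46655  [base 6] 5·6^5 + 5·6^4 + 5·6^3 + 5·6^2 + 5·6 + 5  →[6↦7]→  5·7^5 + 5·7^4 + 5·7^3 + 5·7^2 + 5·7 + 5 = 98040  −1 ⇒ G_5=98039
G_5=98039  [base 7] 5·7^5 + 5·7^4 + 5·7^3 + 5·7^2 + 5·7 + 4  →[7↦8]→  5·8^5 + 5·8^4 + 5·8^3 + 5·8^2 + 5·8 + 4 = 187244  −1 ⇒ G_6=187243
G_6=187243  [base 8] 5·8^5 + 5·8^4 + 5·8^3 + 5·8^2 + 5·8 + 3  →[8↦9]→  5·9^5 + 5·9^4 + 5·9^3 + 5·9^2 + 5·9 + 3 = 332148  −1 ⇒ G_7=332147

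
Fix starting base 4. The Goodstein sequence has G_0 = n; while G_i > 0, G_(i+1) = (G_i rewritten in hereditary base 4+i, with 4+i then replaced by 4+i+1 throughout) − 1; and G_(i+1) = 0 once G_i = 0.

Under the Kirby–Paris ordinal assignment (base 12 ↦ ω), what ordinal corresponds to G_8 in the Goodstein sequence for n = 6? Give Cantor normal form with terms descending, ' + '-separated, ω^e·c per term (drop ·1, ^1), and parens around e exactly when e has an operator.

G_0 = 6. HB_4(6) = 4 + 2. Bump = 7. G_1 = 6.
G_1 = 6. HB_5(6) = 5 + 1. Bump = 7. G_2 = 6.
G_2 = 6. HB_6(6) = 6. Bump = 7. G_3 = 6.
G_3 = 6. HB_7(6) = 6. Bump = 6. G_4 = 5.
G_4 = 5. HB_8(5) = 5. Bump = 5. G_5 = 4.
G_5 = 4. HB_9(4) = 4. Bump = 4. G_6 = 3.
G_6 = 3. HB_10(3) = 3. Bump = 3. G_7 = 2.
G_7 = 2. HB_11(2) = 2. Bump = 2. G_8 = 1.
G_8 = 1. HB_12(1) = 1. Bump = 1. G_9 = 0.

1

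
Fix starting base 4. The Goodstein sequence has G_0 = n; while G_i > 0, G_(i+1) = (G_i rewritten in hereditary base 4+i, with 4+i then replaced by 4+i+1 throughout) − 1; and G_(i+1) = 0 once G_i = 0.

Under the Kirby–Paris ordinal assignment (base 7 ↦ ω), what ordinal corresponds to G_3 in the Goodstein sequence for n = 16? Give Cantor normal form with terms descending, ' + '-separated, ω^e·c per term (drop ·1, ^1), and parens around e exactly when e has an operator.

ω·4 + 2

[0] 16 ≡ 4^2 (base 4). Lift 5: 25. −1: 24.
[1] 24 ≡ 4·5 + 4 (base 5). Lift 6: 28. −1: 27.
[2] 27 ≡ 4·6 + 3 (base 6). Lift 7: 31. −1: 30.
[3] 30 ≡ 4·7 + 2 (base 7). Lift 8: 34. −1: 33.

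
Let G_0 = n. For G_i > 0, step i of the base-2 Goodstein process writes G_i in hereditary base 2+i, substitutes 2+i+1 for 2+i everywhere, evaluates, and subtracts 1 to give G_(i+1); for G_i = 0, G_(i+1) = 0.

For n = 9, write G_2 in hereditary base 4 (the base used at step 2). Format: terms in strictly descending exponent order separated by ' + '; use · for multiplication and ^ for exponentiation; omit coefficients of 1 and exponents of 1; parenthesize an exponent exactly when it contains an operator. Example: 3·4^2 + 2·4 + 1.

3·4^4 + 3·4^3 + 3·4^2 + 3·4 + 3

9 —HB2→ 2^(2 + 1) + 1 —bump→ 3^(3 + 1) + 1 = 82 —(−1)→ 81
81 —HB3→ 3^(3 + 1) —bump→ 4^(4 + 1) = 1024 —(−1)→ 1023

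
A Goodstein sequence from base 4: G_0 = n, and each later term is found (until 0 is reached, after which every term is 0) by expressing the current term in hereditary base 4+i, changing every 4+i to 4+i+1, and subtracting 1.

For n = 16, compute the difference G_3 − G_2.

G_0=16  [base 4] 4^2  →[4↦5]→  5^2 = 25  −1 ⇒ G_1=24
G_1=24  [base 5] 4·5 + 4  →[5↦6]→  4·6 + 4 = 28  −1 ⇒ G_2=27
G_2=27  [base 6] 4·6 + 3  →[6↦7]→  4·7 + 3 = 31  −1 ⇒ G_3=30

3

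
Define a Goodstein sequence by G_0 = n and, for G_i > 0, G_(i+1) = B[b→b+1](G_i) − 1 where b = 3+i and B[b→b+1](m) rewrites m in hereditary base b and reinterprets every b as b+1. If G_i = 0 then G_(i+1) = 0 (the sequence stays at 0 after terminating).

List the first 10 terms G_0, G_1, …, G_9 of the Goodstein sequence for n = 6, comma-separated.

i=0: 6 = 2·3 (b=3); 3→4: 2·4 = 8; 8−1 = 7
i=1: 7 = 4 + 3 (b=4); 4→5: 5 + 3 = 8; 8−1 = 7
i=2: 7 = 5 + 2 (b=5); 5→6: 6 + 2 = 8; 8−1 = 7
i=3: 7 = 6 + 1 (b=6); 6→7: 7 + 1 = 8; 8−1 = 7
i=4: 7 = 7 (b=7); 7→8: 8 = 8; 8−1 = 7
i=5: 7 = 7 (b=8); 8→9: 7 = 7; 7−1 = 6
i=6: 6 = 6 (b=9); 9→10: 6 = 6; 6−1 = 5
i=7: 5 = 5 (b=10); 10→11: 5 = 5; 5−1 = 4
i=8: 4 = 4 (b=11); 11→12: 4 = 4; 4−1 = 3

6, 7, 7, 7, 7, 7, 6, 5, 4, 3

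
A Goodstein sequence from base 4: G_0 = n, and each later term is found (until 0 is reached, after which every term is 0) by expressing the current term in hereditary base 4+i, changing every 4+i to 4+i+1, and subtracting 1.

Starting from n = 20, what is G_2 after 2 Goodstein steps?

39

20 —HB4→ 4^2 + 4 —bump→ 5^2 + 5 = 30 —(−1)→ 29
29 —HB5→ 5^2 + 4 —bump→ 6^2 + 4 = 40 —(−1)→ 39
39 —HB6→ 6^2 + 3 —bump→ 7^2 + 3 = 52 —(−1)→ 51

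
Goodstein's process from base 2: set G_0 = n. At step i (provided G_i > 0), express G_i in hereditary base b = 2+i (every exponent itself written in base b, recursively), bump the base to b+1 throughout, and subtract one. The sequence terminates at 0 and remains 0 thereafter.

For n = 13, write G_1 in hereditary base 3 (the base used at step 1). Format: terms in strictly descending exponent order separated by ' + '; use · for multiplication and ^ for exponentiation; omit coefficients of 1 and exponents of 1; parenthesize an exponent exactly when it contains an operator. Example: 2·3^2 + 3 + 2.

3^(3 + 1) + 3^3

13 —HB2→ 2^(2 + 1) + 2^2 + 1 —bump→ 3^(3 + 1) + 3^3 + 1 = 109 —(−1)→ 108
108 —HB3→ 3^(3 + 1) + 3^3 —bump→ 4^(4 + 1) + 4^4 = 1280 —(−1)→ 1279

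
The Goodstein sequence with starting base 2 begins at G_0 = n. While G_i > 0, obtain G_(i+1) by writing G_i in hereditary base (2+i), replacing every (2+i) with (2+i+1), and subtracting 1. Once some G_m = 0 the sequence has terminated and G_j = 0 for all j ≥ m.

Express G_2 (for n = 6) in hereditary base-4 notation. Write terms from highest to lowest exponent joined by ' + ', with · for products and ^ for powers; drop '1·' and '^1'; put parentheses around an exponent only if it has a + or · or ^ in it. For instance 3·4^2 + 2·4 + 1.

G_0 = 6. HB_2(6) = 2^2 + 2. Bump = 30. G_1 = 29.
G_1 = 29. HB_3(29) = 3^3 + 2. Bump = 258. G_2 = 257.
G_2 = 257. HB_4(257) = 4^4 + 1. Bump = 3126. G_3 = 3125.

4^4 + 1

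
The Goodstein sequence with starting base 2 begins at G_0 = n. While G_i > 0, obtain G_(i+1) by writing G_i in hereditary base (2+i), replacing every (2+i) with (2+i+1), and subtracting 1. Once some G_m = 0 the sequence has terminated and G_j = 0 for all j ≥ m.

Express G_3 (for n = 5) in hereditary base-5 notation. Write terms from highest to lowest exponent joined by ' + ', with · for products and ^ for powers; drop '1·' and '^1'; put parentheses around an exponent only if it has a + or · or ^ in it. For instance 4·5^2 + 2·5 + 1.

base 2: 5 = 2^2 + 1; at 3: 3^3 + 1 = 28; next = 27
base 3: 27 = 3^3; at 4: 4^4 = 256; next = 255
base 4: 255 = 3·4^3 + 3·4^2 + 3·4 + 3; at 5: 3·5^3 + 3·5^2 + 3·5 + 3 = 468; next = 467
base 5: 467 = 3·5^3 + 3·5^2 + 3·5 + 2; at 6: 3·6^3 + 3·6^2 + 3·6 + 2 = 776; next = 775

3·5^3 + 3·5^2 + 3·5 + 2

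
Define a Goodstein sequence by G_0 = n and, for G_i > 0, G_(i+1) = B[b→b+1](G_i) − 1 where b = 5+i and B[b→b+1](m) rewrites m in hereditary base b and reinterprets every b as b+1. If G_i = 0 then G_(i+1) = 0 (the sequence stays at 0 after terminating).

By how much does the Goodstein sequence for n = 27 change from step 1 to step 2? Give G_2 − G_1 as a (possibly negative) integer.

12

(0) 27|_5 = 5^2 + 2 ↦ 6^2 + 2|_6 = 38 ⇒ 37
(1) 37|_6 = 6^2 + 1 ↦ 7^2 + 1|_7 = 50 ⇒ 49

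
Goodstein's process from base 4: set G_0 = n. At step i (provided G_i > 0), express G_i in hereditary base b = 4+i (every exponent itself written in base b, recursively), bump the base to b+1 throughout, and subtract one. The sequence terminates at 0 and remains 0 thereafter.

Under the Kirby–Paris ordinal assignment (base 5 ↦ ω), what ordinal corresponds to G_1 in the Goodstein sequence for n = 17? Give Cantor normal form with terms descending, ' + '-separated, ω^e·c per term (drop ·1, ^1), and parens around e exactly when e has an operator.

(0) 17|_4 = 4^2 + 1 ↦ 5^2 + 1|_5 = 26 ⇒ 25
(1) 25|_5 = 5^2 ↦ 6^2|_6 = 36 ⇒ 35

ω^2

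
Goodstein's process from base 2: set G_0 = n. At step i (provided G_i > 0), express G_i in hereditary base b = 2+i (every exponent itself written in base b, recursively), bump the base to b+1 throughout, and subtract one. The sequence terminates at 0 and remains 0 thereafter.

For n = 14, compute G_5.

5862840

(0) 14|_2 = 2^(2 + 1) + 2^2 + 2 ↦ 3^(3 + 1) + 3^3 + 3|_3 = 111 ⇒ 110
(1) 110|_3 = 3^(3 + 1) + 3^3 + 2 ↦ 4^(4 + 1) + 4^4 + 2|_4 = 1282 ⇒ 1281
(2) 1281|_4 = 4^(4 + 1) + 4^4 + 1 ↦ 5^(5 + 1) + 5^5 + 1|_5 = 18751 ⇒ 18750
(3) 18750|_5 = 5^(5 + 1) + 5^5 ↦ 6^(6 + 1) + 6^6|_6 = 326592 ⇒ 326591
(4) 326591|_6 = 6^(6 + 1) + 5·6^5 + 5·6^4 + 5·6^3 + 5·6^2 + 5·6 + 5 ↦ 7^(7 + 1) + 5·7^5 + 5·7^4 + 5·7^3 + 5·7^2 + 5·7 + 5|_7 = 5862841 ⇒ 5862840
(5) 5862840|_7 = 7^(7 + 1) + 5·7^5 + 5·7^4 + 5·7^3 + 5·7^2 + 5·7 + 4 ↦ 8^(8 + 1) + 5·8^5 + 5·8^4 + 5·8^3 + 5·8^2 + 5·8 + 4|_8 = 134404972 ⇒ 134404971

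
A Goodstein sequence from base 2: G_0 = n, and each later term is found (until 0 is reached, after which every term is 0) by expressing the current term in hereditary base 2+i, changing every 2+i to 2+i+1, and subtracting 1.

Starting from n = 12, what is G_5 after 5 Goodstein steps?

12 —HB2→ 2^(2 + 1) + 2^2 —bump→ 3^(3 + 1) + 3^3 = 108 —(−1)→ 107
107 —HB3→ 3^(3 + 1) + 2·3^2 + 2·3 + 2 —bump→ 4^(4 + 1) + 2·4^2 + 2·4 + 2 = 1066 —(−1)→ 1065
1065 —HB4→ 4^(4 + 1) + 2·4^2 + 2·4 + 1 —bump→ 5^(5 + 1) + 2·5^2 + 2·5 + 1 = 15686 —(−1)→ 15685
15685 —HB5→ 5^(5 + 1) + 2·5^2 + 2·5 —bump→ 6^(6 + 1) + 2·6^2 + 2·6 = 280020 —(−1)→ 280019
280019 —HB6→ 6^(6 + 1) + 2·6^2 + 6 + 5 —bump→ 7^(7 + 1) + 2·7^2 + 7 + 5 = 5764911 —(−1)→ 5764910

5764910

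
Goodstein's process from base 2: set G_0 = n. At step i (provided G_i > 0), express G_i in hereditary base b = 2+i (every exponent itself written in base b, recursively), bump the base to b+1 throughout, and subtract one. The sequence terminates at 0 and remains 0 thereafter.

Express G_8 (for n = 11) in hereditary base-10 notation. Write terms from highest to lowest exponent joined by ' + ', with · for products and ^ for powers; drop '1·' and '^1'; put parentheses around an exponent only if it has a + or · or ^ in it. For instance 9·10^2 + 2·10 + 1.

11 —HB2→ 2^(2 + 1) + 2 + 1 —bump→ 3^(3 + 1) + 3 + 1 = 85 —(−1)→ 84
84 —HB3→ 3^(3 + 1) + 3 —bump→ 4^(4 + 1) + 4 = 1028 —(−1)→ 1027
1027 —HB4→ 4^(4 + 1) + 3 —bump→ 5^(5 + 1) + 3 = 15628 —(−1)→ 15627
15627 —HB5→ 5^(5 + 1) + 2 —bump→ 6^(6 + 1) + 2 = 279938 —(−1)→ 279937
279937 —HB6→ 6^(6 + 1) + 1 —bump→ 7^(7 + 1) + 1 = 5764802 —(−1)→ 5764801
5764801 —HB7→ 7^(7 + 1) —bump→ 8^(8 + 1) = 134217728 —(−1)→ 134217727
134217727 —HB8→ 7·8^8 + 7·8^7 + 7·8^6 + 7·8^5 + 7·8^4 + 7·8^3 + 7·8^2 + 7·8 + 7 —bump→ 7·9^9 + 7·9^7 + 7·9^6 + 7·9^5 + 7·9^4 + 7·9^3 + 7·9^2 + 7·9 + 7 = 2749609303 —(−1)→ 2749609302
2749609302 —HB9→ 7·9^9 + 7·9^7 + 7·9^6 + 7·9^5 + 7·9^4 + 7·9^3 + 7·9^2 + 7·9 + 6 —bump→ 7·10^10 + 7·10^7 + 7·10^6 + 7·10^5 + 7·10^4 + 7·10^3 + 7·10^2 + 7·10 + 6 = 70077777776 —(−1)→ 70077777775
70077777775 —HB10→ 7·10^10 + 7·10^7 + 7·10^6 + 7·10^5 + 7·10^4 + 7·10^3 + 7·10^2 + 7·10 + 5 —bump→ 7·11^11 + 7·11^7 + 7·11^6 + 7·11^5 + 7·11^4 + 7·11^3 + 7·11^2 + 7·11 + 5 = 1997331745491 —(−1)→ 1997331745490

7·10^10 + 7·10^7 + 7·10^6 + 7·10^5 + 7·10^4 + 7·10^3 + 7·10^2 + 7·10 + 5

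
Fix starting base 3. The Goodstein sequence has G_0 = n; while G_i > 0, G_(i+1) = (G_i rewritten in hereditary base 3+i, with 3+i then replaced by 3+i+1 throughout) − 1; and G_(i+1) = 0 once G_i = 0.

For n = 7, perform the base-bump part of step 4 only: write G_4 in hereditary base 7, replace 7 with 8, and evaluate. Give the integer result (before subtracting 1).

10

step 0: 7 = 2·3 + 1; sub 4 for 3: 2·4 + 1; = 9; G_1 = 9−1 = 8
step 1: 8 = 2·4; sub 5 for 4: 2·5; = 10; G_2 = 10−1 = 9
step 2: 9 = 5 + 4; sub 6 for 5: 6 + 4; = 10; G_3 = 10−1 = 9
step 3: 9 = 6 + 3; sub 7 for 6: 7 + 3; = 10; G_4 = 10−1 = 9
step 4: 9 = 7 + 2; sub 8 for 7: 8 + 2; = 10; G_5 = 10−1 = 9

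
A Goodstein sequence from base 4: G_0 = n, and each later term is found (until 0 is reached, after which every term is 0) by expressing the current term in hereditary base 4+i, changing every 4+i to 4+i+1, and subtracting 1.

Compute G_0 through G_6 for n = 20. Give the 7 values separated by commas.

20, 29, 39, 51, 65, 81, 99

[0] 20 ≡ 4^2 + 4 (base 4). Lift 5: 30. −1: 29.
[1] 29 ≡ 5^2 + 4 (base 5). Lift 6: 40. −1: 39.
[2] 39 ≡ 6^2 + 3 (base 6). Lift 7: 52. −1: 51.
[3] 51 ≡ 7^2 + 2 (base 7). Lift 8: 66. −1: 65.
[4] 65 ≡ 8^2 + 1 (base 8). Lift 9: 82. −1: 81.
[5] 81 ≡ 9^2 (base 9). Lift 10: 100. −1: 99.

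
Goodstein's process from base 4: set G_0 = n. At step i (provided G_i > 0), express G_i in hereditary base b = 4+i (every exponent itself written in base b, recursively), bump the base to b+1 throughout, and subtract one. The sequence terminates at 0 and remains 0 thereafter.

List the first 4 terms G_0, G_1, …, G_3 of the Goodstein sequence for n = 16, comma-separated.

16, 24, 27, 30

[0] 16 ≡ 4^2 (base 4). Lift 5: 25. −1: 24.
[1] 24 ≡ 4·5 + 4 (base 5). Lift 6: 28. −1: 27.
[2] 27 ≡ 4·6 + 3 (base 6). Lift 7: 31. −1: 30.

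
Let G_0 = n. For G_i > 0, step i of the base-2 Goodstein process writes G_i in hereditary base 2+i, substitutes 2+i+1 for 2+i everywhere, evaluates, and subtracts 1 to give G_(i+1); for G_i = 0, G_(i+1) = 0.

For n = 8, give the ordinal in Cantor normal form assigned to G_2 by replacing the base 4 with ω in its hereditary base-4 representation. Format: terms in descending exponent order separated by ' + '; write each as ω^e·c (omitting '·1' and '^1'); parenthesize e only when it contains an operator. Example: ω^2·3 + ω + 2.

step 0: 8 = 2^(2 + 1); sub 3 for 2: 3^(3 + 1); = 81; G_1 = 81−1 = 80
step 1: 80 = 2·3^3 + 2·3^2 + 2·3 + 2; sub 4 for 3: 2·4^4 + 2·4^2 + 2·4 + 2; = 554; G_2 = 554−1 = 553
step 2: 553 = 2·4^4 + 2·4^2 + 2·4 + 1; sub 5 for 4: 2·5^5 + 2·5^2 + 2·5 + 1; = 6311; G_3 = 6311−1 = 6310

ω^ω·2 + ω^2·2 + ω·2 + 1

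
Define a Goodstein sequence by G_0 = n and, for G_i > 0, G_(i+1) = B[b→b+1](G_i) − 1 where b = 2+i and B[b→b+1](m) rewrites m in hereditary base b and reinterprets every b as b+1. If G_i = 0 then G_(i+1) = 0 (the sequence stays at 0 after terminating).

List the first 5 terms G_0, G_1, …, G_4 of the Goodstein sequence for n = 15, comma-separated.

15, 111, 1283, 18752, 326593

G_0 = 15. HB_2(15) = 2^(2 + 1) + 2^2 + 2 + 1. Bump = 112. G_1 = 111.
G_1 = 111. HB_3(111) = 3^(3 + 1) + 3^3 + 3. Bump = 1284. G_2 = 1283.
G_2 = 1283. HB_4(1283) = 4^(4 + 1) + 4^4 + 3. Bump = 18753. G_3 = 18752.
G_3 = 18752. HB_5(18752) = 5^(5 + 1) + 5^5 + 2. Bump = 326594. G_4 = 326593.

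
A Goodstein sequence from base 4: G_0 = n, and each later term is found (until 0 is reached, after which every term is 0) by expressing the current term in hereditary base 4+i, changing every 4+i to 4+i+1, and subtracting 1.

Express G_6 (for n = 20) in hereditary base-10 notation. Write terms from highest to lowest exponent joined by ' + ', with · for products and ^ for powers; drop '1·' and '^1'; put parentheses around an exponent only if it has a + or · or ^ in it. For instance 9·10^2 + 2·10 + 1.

9·10 + 9

20 —HB4→ 4^2 + 4 —bump→ 5^2 + 5 = 30 —(−1)→ 29
29 —HB5→ 5^2 + 4 —bump→ 6^2 + 4 = 40 —(−1)→ 39
39 —HB6→ 6^2 + 3 —bump→ 7^2 + 3 = 52 —(−1)→ 51
51 —HB7→ 7^2 + 2 —bump→ 8^2 + 2 = 66 —(−1)→ 65
65 —HB8→ 8^2 + 1 —bump→ 9^2 + 1 = 82 —(−1)→ 81
81 —HB9→ 9^2 —bump→ 10^2 = 100 —(−1)→ 99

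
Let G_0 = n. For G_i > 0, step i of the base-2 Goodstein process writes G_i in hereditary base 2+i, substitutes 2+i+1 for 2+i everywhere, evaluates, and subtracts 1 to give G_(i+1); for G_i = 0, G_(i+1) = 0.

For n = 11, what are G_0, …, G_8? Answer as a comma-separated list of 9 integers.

11, 84, 1027, 15627, 279937, 5764801, 134217727, 2749609302, 70077777775

(0) 11|_2 = 2^(2 + 1) + 2 + 1 ↦ 3^(3 + 1) + 3 + 1|_3 = 85 ⇒ 84
(1) 84|_3 = 3^(3 + 1) + 3 ↦ 4^(4 + 1) + 4|_4 = 1028 ⇒ 1027
(2) 1027|_4 = 4^(4 + 1) + 3 ↦ 5^(5 + 1) + 3|_5 = 15628 ⇒ 15627
(3) 15627|_5 = 5^(5 + 1) + 2 ↦ 6^(6 + 1) + 2|_6 = 279938 ⇒ 279937
(4) 279937|_6 = 6^(6 + 1) + 1 ↦ 7^(7 + 1) + 1|_7 = 5764802 ⇒ 5764801
(5) 5764801|_7 = 7^(7 + 1) ↦ 8^(8 + 1)|_8 = 134217728 ⇒ 134217727
(6) 134217727|_8 = 7·8^8 + 7·8^7 + 7·8^6 + 7·8^5 + 7·8^4 + 7·8^3 + 7·8^2 + 7·8 + 7 ↦ 7·9^9 + 7·9^7 + 7·9^6 + 7·9^5 + 7·9^4 + 7·9^3 + 7·9^2 + 7·9 + 7|_9 = 2749609303 ⇒ 2749609302
(7) 2749609302|_9 = 7·9^9 + 7·9^7 + 7·9^6 + 7·9^5 + 7·9^4 + 7·9^3 + 7·9^2 + 7·9 + 6 ↦ 7·10^10 + 7·10^7 + 7·10^6 + 7·10^5 + 7·10^4 + 7·10^3 + 7·10^2 + 7·10 + 6|_10 = 70077777776 ⇒ 70077777775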